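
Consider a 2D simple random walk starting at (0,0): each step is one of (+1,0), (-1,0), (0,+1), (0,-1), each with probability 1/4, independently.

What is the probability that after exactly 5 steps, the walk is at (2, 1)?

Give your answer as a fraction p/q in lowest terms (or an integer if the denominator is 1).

Let h be the number of horizontal steps (so 5-h are vertical). To end at (2,1) need (h+2)/2 right-steps and ((5-h)+1)/2 up-steps.
Sum over h with 2 ≤ h ≤ 4, h ≡ 0 (mod 2), 5-h ≡ 1 (mod 2):
h=2: C(5,2)·C(2,2)·C(3,2) = 10·1·3 = 30
h=4: C(5,4)·C(4,3)·C(1,1) = 5·4·1 = 20
Total favorable: 50
Total paths: 4^5 = 1024
P = 50/1024 = 25/512

Answer: 25/512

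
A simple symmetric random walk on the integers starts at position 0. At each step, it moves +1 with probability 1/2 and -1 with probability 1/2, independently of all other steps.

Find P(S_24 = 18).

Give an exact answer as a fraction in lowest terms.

Answer: 253/2097152

Derivation:
To reach position 18 after 24 steps: need 21 steps of +1 and 3 of -1.
Favorable paths: C(24,21) = 2024
Total paths: 2^24 = 16777216
P = 2024/16777216 = 253/2097152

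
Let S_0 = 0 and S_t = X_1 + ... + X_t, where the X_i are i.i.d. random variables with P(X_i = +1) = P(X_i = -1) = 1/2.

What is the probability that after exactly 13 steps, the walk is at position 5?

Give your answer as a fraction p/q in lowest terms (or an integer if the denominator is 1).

To reach position 5 after 13 steps: need 9 steps of +1 and 4 of -1.
Favorable paths: C(13,9) = 715
Total paths: 2^13 = 8192
P = 715/8192 = 715/8192

Answer: 715/8192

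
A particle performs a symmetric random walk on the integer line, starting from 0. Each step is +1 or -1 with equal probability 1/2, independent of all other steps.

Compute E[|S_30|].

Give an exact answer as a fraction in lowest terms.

S_30 takes values m ≡ 0 (mod 2) with |m| ≤ 30; P(S_30=m) = C(30,(30+m)/2)/2^30.
Total paths: 2^30 = 1073741824
Distribution: P(S=-30)=1/1073741824, P(S=-28)=30/1073741824, P(S=-26)=435/1073741824, P(S=-24)=4060/1073741824, P(S=-22)=27405/1073741824, P(S=-20)=142506/1073741824, P(S=-18)=593775/1073741824, P(S=-16)=2035800/1073741824, P(S=-14)=5852925/1073741824, P(S=-12)=14307150/1073741824, P(S=-10)=30045015/1073741824, P(S=-8)=54627300/1073741824, P(S=-6)=86493225/1073741824, P(S=-4)=119759850/1073741824, P(S=-2)=145422675/1073741824, P(S=0)=155117520/1073741824, P(S=2)=145422675/1073741824, P(S=4)=119759850/1073741824, P(S=6)=86493225/1073741824, P(S=8)=54627300/1073741824, P(S=10)=30045015/1073741824, P(S=12)=14307150/1073741824, P(S=14)=5852925/1073741824, P(S=16)=2035800/1073741824, P(S=18)=593775/1073741824, P(S=20)=142506/1073741824, P(S=22)=27405/1073741824, P(S=24)=4060/1073741824, P(S=26)=435/1073741824, P(S=28)=30/1073741824, P(S=30)=1/1073741824
E[|S_30|] = Σ_m |m|·P(S_30=m) = 4653525600/1073741824 = 145422675/33554432

Answer: 145422675/33554432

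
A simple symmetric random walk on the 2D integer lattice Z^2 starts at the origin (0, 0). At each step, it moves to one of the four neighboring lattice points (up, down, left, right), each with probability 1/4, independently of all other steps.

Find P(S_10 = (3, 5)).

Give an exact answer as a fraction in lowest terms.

Let h be the number of horizontal steps (so 10-h are vertical). To end at (3,5) need (h+3)/2 right-steps and ((10-h)+5)/2 up-steps.
Sum over h with 3 ≤ h ≤ 5, h ≡ 1 (mod 2), 10-h ≡ 1 (mod 2):
h=3: C(10,3)·C(3,3)·C(7,6) = 120·1·7 = 840
h=5: C(10,5)·C(5,4)·C(5,5) = 252·5·1 = 1260
Total favorable: 2100
Total paths: 4^10 = 1048576
P = 2100/1048576 = 525/262144

Answer: 525/262144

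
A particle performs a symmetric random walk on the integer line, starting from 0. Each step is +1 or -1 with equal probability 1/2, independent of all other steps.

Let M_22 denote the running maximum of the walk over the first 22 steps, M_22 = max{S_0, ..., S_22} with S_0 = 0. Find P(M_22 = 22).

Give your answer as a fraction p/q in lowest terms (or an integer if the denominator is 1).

Answer: 1/4194304

Derivation:
Let M_22 = max(S_0,...,S_22). Use the reflection principle: for j ≥ 1, #{paths with M_22 ≥ j} = #{S_22 ≥ j} + #{S_22 ≥ j+1}.
By reflection, #{M_22 ≥ 22} = #{S_22 ≥ 22} + #{S_22 ≥ 23} = 1 + 0 = 1.
#{M_22 ≥ 23} = #{S_22 ≥ 23} + #{S_22 ≥ 24} = 0 + 0 = 0.
#{M_22 = 22} = 1 - 0 = 1.
P(M_22 = 22) = 1/4194304 = 1/4194304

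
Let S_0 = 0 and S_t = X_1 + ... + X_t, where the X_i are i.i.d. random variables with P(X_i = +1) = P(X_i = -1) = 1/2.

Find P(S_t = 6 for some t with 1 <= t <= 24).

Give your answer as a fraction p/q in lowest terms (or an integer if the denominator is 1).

Answer: 962689/4194304

Derivation:
Count via complement. Let g(t,s) = #length-t paths at position s with S_1..S_t all ≠ 6.
g(t,s) = g(t-1,s-1) + g(t-1,s+1) for s ≠ 6; g(t,6) = 0.
t=0: g(0,0)=1
t=1: g(1,-1)=1 g(1,1)=1
t=2: g(2,-2)=1 g(2,0)=2 g(2,2)=1
t=3: g(3,-3)=1 g(3,-1)=3 g(3,1)=3 g(3,3)=1
t=4: g(4,-4)=1 g(4,-2)=4 g(4,0)=6 g(4,2)=4 g(4,4)=1
t=5: g(5,-5)=1 g(5,-3)=5 g(5,-1)=10 g(5,1)=10 g(5,3)=5 g(5,5)=1
t=6: g(6,-6)=1 g(6,-4)=6 g(6,-2)=15 g(6,0)=20 g(6,2)=15 g(6,4)=6
t=7: g(7,-7)=1 g(7,-5)=7 g(7,-3)=21 g(7,-1)=35 g(7,1)=35 g(7,3)=21 g(7,5)=6
t=8: g(8,-8)=1 g(8,-6)=8 g(8,-4)=28 g(8,-2)=56 g(8,0)=70 g(8,2)=56 g(8,4)=27
t=9: g(9,-9)=1 g(9,-7)=9 g(9,-5)=36 g(9,-3)=84 g(9,-1)=126 g(9,1)=126 g(9,3)=83 g(9,5)=27
t=10: g(10,-10)=1 g(10,-8)=10 g(10,-6)=45 g(10,-4)=120 g(10,-2)=210 g(10,0)=252 g(10,2)=209 g(10,4)=110
t=11: g(11,-11)=1 g(11,-9)=11 g(11,-7)=55 g(11,-5)=165 g(11,-3)=330 g(11,-1)=462 g(11,1)=461 g(11,3)=319 g(11,5)=110
t=12: g(12,-12)=1 g(12,-10)=12 g(12,-8)=66 g(12,-6)=220 g(12,-4)=495 g(12,-2)=792 g(12,0)=923 g(12,2)=780 g(12,4)=429
t=13: g(13,-13)=1 g(13,-11)=13 g(13,-9)=78 g(13,-7)=286 g(13,-5)=715 g(13,-3)=1287 g(13,-1)=1715 g(13,1)=1703 g(13,3)=1209 g(13,5)=429
t=14: g(14,-14)=1 g(14,-12)=14 g(14,-10)=91 g(14,-8)=364 g(14,-6)=1001 g(14,-4)=2002 g(14,-2)=3002 g(14,0)=3418 g(14,2)=2912 g(14,4)=1638
t=15: g(15,-15)=1 g(15,-13)=15 g(15,-11)=105 g(15,-9)=455 g(15,-7)=1365 g(15,-5)=3003 g(15,-3)=5004 g(15,-1)=6420 g(15,1)=6330 g(15,3)=4550 g(15,5)=1638
t=16: g(16,-16)=1 g(16,-14)=16 g(16,-12)=120 g(16,-10)=560 g(16,-8)=1820 g(16,-6)=4368 g(16,-4)=8007 g(16,-2)=11424 g(16,0)=12750 g(16,2)=10880 g(16,4)=6188
t=17: g(17,-17)=1 g(17,-15)=17 g(17,-13)=136 g(17,-11)=680 g(17,-9)=2380 g(17,-7)=6188 g(17,-5)=12375 g(17,-3)=19431 g(17,-1)=24174 g(17,1)=23630 g(17,3)=17068 g(17,5)=6188
t=18: g(18,-18)=1 g(18,-16)=18 g(18,-14)=153 g(18,-12)=816 g(18,-10)=3060 g(18,-8)=8568 g(18,-6)=18563 g(18,-4)=31806 g(18,-2)=43605 g(18,0)=47804 g(18,2)=40698 g(18,4)=23256
t=19: g(19,-19)=1 g(19,-17)=19 g(19,-15)=171 g(19,-13)=969 g(19,-11)=3876 g(19,-9)=11628 g(19,-7)=27131 g(19,-5)=50369 g(19,-3)=75411 g(19,-1)=91409 g(19,1)=88502 g(19,3)=63954 g(19,5)=23256
t=20: g(20,-20)=1 g(20,-18)=20 g(20,-16)=190 g(20,-14)=1140 g(20,-12)=4845 g(20,-10)=15504 g(20,-8)=38759 g(20,-6)=77500 g(20,-4)=125780 g(20,-2)=166820 g(20,0)=179911 g(20,2)=152456 g(20,4)=87210
t=21: g(21,-21)=1 g(21,-19)=21 g(21,-17)=210 g(21,-15)=1330 g(21,-13)=5985 g(21,-11)=20349 g(21,-9)=54263 g(21,-7)=116259 g(21,-5)=203280 g(21,-3)=292600 g(21,-1)=346731 g(21,1)=332367 g(21,3)=239666 g(21,5)=87210
t=22: g(22,-22)=1 g(22,-20)=22 g(22,-18)=231 g(22,-16)=1540 g(22,-14)=7315 g(22,-12)=26334 g(22,-10)=74612 g(22,-8)=170522 g(22,-6)=319539 g(22,-4)=495880 g(22,-2)=639331 g(22,0)=679098 g(22,2)=572033 g(22,4)=326876
t=23: g(23,-23)=1 g(23,-21)=23 g(23,-19)=253 g(23,-17)=1771 g(23,-15)=8855 g(23,-13)=33649 g(23,-11)=100946 g(23,-9)=245134 g(23,-7)=490061 g(23,-5)=815419 g(23,-3)=1135211 g(23,-1)=1318429 g(23,1)=1251131 g(23,3)=898909 g(23,5)=326876
t=24: g(24,-24)=1 g(24,-22)=24 g(24,-20)=276 g(24,-18)=2024 g(24,-16)=10626 g(24,-14)=42504 g(24,-12)=134595 g(24,-10)=346080 g(24,-8)=735195 g(24,-6)=1305480 g(24,-4)=1950630 g(24,-2)=2453640 g(24,0)=2569560 g(24,2)=2150040 g(24,4)=1225785
Paths never hitting 6: Σ_s g(24,s) = 12926460
Paths hitting 6: 2^24 - 12926460 = 3850756
P = 3850756/16777216 = 962689/4194304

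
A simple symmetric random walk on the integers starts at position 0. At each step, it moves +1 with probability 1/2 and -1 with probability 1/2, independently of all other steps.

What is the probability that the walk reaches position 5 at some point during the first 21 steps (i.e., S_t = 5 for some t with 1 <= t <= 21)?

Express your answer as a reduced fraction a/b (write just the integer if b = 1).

Answer: 300185/1048576

Derivation:
Count via complement. Let g(t,s) = #length-t paths at position s with S_1..S_t all ≠ 5.
g(t,s) = g(t-1,s-1) + g(t-1,s+1) for s ≠ 5; g(t,5) = 0.
t=0: g(0,0)=1
t=1: g(1,-1)=1 g(1,1)=1
t=2: g(2,-2)=1 g(2,0)=2 g(2,2)=1
t=3: g(3,-3)=1 g(3,-1)=3 g(3,1)=3 g(3,3)=1
t=4: g(4,-4)=1 g(4,-2)=4 g(4,0)=6 g(4,2)=4 g(4,4)=1
t=5: g(5,-5)=1 g(5,-3)=5 g(5,-1)=10 g(5,1)=10 g(5,3)=5
t=6: g(6,-6)=1 g(6,-4)=6 g(6,-2)=15 g(6,0)=20 g(6,2)=15 g(6,4)=5
t=7: g(7,-7)=1 g(7,-5)=7 g(7,-3)=21 g(7,-1)=35 g(7,1)=35 g(7,3)=20
t=8: g(8,-8)=1 g(8,-6)=8 g(8,-4)=28 g(8,-2)=56 g(8,0)=70 g(8,2)=55 g(8,4)=20
t=9: g(9,-9)=1 g(9,-7)=9 g(9,-5)=36 g(9,-3)=84 g(9,-1)=126 g(9,1)=125 g(9,3)=75
t=10: g(10,-10)=1 g(10,-8)=10 g(10,-6)=45 g(10,-4)=120 g(10,-2)=210 g(10,0)=251 g(10,2)=200 g(10,4)=75
t=11: g(11,-11)=1 g(11,-9)=11 g(11,-7)=55 g(11,-5)=165 g(11,-3)=330 g(11,-1)=461 g(11,1)=451 g(11,3)=275
t=12: g(12,-12)=1 g(12,-10)=12 g(12,-8)=66 g(12,-6)=220 g(12,-4)=495 g(12,-2)=791 g(12,0)=912 g(12,2)=726 g(12,4)=275
t=13: g(13,-13)=1 g(13,-11)=13 g(13,-9)=78 g(13,-7)=286 g(13,-5)=715 g(13,-3)=1286 g(13,-1)=1703 g(13,1)=1638 g(13,3)=1001
t=14: g(14,-14)=1 g(14,-12)=14 g(14,-10)=91 g(14,-8)=364 g(14,-6)=1001 g(14,-4)=2001 g(14,-2)=2989 g(14,0)=3341 g(14,2)=2639 g(14,4)=1001
t=15: g(15,-15)=1 g(15,-13)=15 g(15,-11)=105 g(15,-9)=455 g(15,-7)=1365 g(15,-5)=3002 g(15,-3)=4990 g(15,-1)=6330 g(15,1)=5980 g(15,3)=3640
t=16: g(16,-16)=1 g(16,-14)=16 g(16,-12)=120 g(16,-10)=560 g(16,-8)=1820 g(16,-6)=4367 g(16,-4)=7992 g(16,-2)=11320 g(16,0)=12310 g(16,2)=9620 g(16,4)=3640
t=17: g(17,-17)=1 g(17,-15)=17 g(17,-13)=136 g(17,-11)=680 g(17,-9)=2380 g(17,-7)=6187 g(17,-5)=12359 g(17,-3)=19312 g(17,-1)=23630 g(17,1)=21930 g(17,3)=13260
t=18: g(18,-18)=1 g(18,-16)=18 g(18,-14)=153 g(18,-12)=816 g(18,-10)=3060 g(18,-8)=8567 g(18,-6)=18546 g(18,-4)=31671 g(18,-2)=42942 g(18,0)=45560 g(18,2)=35190 g(18,4)=13260
t=19: g(19,-19)=1 g(19,-17)=19 g(19,-15)=171 g(19,-13)=969 g(19,-11)=3876 g(19,-9)=11627 g(19,-7)=27113 g(19,-5)=50217 g(19,-3)=74613 g(19,-1)=88502 g(19,1)=80750 g(19,3)=48450
t=20: g(20,-20)=1 g(20,-18)=20 g(20,-16)=190 g(20,-14)=1140 g(20,-12)=4845 g(20,-10)=15503 g(20,-8)=38740 g(20,-6)=77330 g(20,-4)=124830 g(20,-2)=163115 g(20,0)=169252 g(20,2)=129200 g(20,4)=48450
t=21: g(21,-21)=1 g(21,-19)=21 g(21,-17)=210 g(21,-15)=1330 g(21,-13)=5985 g(21,-11)=20348 g(21,-9)=54243 g(21,-7)=116070 g(21,-5)=202160 g(21,-3)=287945 g(21,-1)=332367 g(21,1)=298452 g(21,3)=177650
Paths never hitting 5: Σ_s g(21,s) = 1496782
Paths hitting 5: 2^21 - 1496782 = 600370
P = 600370/2097152 = 300185/1048576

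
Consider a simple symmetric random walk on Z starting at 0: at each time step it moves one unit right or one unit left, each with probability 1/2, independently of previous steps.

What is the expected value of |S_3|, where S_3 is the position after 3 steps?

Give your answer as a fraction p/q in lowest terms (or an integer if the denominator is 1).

S_3 takes values m ≡ 1 (mod 2) with |m| ≤ 3; P(S_3=m) = C(3,(3+m)/2)/2^3.
Total paths: 2^3 = 8
Distribution: P(S=-3)=1/8, P(S=-1)=3/8, P(S=1)=3/8, P(S=3)=1/8
E[|S_3|] = Σ_m |m|·P(S_3=m) = 12/8 = 3/2

Answer: 3/2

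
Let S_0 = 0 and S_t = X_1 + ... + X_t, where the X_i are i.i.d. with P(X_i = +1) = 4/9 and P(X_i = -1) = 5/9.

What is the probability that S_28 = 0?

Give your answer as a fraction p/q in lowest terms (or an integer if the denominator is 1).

To be at 0 after 28 steps: need exactly 14 steps of +1 and 14 of -1.
Number of such sequences: C(28,14) = 40116600
Each has probability (4/9)^14 · (5/9)^14 = 1638400000000000000/523347633027360537213511521
P = 40116600 · 1638400000000000000/523347633027360537213511521 = 2434334720000000000000000/19383245667680019896796723

Answer: 2434334720000000000000000/19383245667680019896796723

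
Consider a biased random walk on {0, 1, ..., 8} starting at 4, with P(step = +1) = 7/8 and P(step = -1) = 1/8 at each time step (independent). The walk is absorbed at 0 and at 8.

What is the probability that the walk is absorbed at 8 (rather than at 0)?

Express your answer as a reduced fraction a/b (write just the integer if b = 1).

Biased walk: p = 7/8, q = 1/8, r = q/p = 1/7
Gambler's ruin: P(hit 8 before 0 | start at 4) = (1 - r^a)/(1 - r^N)
r^4 = 1/2401; r^8 = 1/5764801
P = (1 - 1/2401) / (1 - 1/5764801) = 2400/2401 / 5764800/5764801 = 2401/2402

Answer: 2401/2402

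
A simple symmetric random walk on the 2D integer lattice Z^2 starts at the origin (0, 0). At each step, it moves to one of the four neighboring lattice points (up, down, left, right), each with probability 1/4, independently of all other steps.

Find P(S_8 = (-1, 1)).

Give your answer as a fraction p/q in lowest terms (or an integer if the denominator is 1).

Let h be the number of horizontal steps (so 8-h are vertical). To end at (-1,1) need (h-1)/2 right-steps and ((8-h)+1)/2 up-steps.
Sum over h with 1 ≤ h ≤ 7, h ≡ 1 (mod 2), 8-h ≡ 1 (mod 2):
h=1: C(8,1)·C(1,0)·C(7,4) = 8·1·35 = 280
h=3: C(8,3)·C(3,1)·C(5,3) = 56·3·10 = 1680
h=5: C(8,5)·C(5,2)·C(3,2) = 56·10·3 = 1680
h=7: C(8,7)·C(7,3)·C(1,1) = 8·35·1 = 280
Total favorable: 3920
Total paths: 4^8 = 65536
P = 3920/65536 = 245/4096

Answer: 245/4096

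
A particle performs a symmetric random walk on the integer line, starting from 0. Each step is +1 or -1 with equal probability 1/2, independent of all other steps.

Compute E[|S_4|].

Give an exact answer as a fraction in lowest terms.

S_4 takes values m ≡ 0 (mod 2) with |m| ≤ 4; P(S_4=m) = C(4,(4+m)/2)/2^4.
Total paths: 2^4 = 16
Distribution: P(S=-4)=1/16, P(S=-2)=4/16, P(S=0)=6/16, P(S=2)=4/16, P(S=4)=1/16
E[|S_4|] = Σ_m |m|·P(S_4=m) = 24/16 = 3/2

Answer: 3/2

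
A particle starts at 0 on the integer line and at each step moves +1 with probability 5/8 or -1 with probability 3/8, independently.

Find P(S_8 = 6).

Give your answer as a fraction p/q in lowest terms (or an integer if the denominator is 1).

To reach position 6 after 8 steps: need 7 steps of +1 and 1 step of -1.
Number of such sequences: C(8,7) = 8
Each has probability (5/8)^7 · (3/8)^1 = 234375/16777216
P = 8 · 234375/16777216 = 234375/2097152

Answer: 234375/2097152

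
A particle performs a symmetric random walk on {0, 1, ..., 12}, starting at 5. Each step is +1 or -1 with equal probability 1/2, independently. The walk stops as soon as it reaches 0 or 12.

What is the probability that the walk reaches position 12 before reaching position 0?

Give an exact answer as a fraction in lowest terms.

Answer: 5/12

Derivation:
Symmetric walk (p = 1/2): the harmonic-function argument gives P(hit 12 before 0 | start at 5) = a/N.
P = 5/12 = 5/12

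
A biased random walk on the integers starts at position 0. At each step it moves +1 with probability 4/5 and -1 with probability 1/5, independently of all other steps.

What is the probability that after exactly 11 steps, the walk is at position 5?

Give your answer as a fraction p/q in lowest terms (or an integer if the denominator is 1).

Answer: 2162688/9765625

Derivation:
To reach position 5 after 11 steps: need 8 steps of +1 and 3 steps of -1.
Number of such sequences: C(11,8) = 165
Each has probability (4/5)^8 · (1/5)^3 = 65536/48828125
P = 165 · 65536/48828125 = 2162688/9765625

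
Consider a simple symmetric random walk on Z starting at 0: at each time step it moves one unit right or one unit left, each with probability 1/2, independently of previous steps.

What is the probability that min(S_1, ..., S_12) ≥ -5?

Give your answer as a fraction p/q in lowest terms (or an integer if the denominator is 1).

Answer: 1859/2048

Derivation:
Let f(t,s) = #length-t paths at position s with S_1..S_t all ≥ -5.
f(t,s) = f(t-1,s-1) + f(t-1,s+1) for s ≥ -5; f(t,s) = 0 for s < -5.
t=0: f(0,0)=1
t=1: f(1,-1)=1 f(1,1)=1
t=2: f(2,-2)=1 f(2,0)=2 f(2,2)=1
t=3: f(3,-3)=1 f(3,-1)=3 f(3,1)=3 f(3,3)=1
t=4: f(4,-4)=1 f(4,-2)=4 f(4,0)=6 f(4,2)=4 f(4,4)=1
t=5: f(5,-5)=1 f(5,-3)=5 f(5,-1)=10 f(5,1)=10 f(5,3)=5 f(5,5)=1
t=6: f(6,-4)=6 f(6,-2)=15 f(6,0)=20 f(6,2)=15 f(6,4)=6 f(6,6)=1
t=7: f(7,-5)=6 f(7,-3)=21 f(7,-1)=35 f(7,1)=35 f(7,3)=21 f(7,5)=7 f(7,7)=1
t=8: f(8,-4)=27 f(8,-2)=56 f(8,0)=70 f(8,2)=56 f(8,4)=28 f(8,6)=8 f(8,8)=1
t=9: f(9,-5)=27 f(9,-3)=83 f(9,-1)=126 f(9,1)=126 f(9,3)=84 f(9,5)=36 f(9,7)=9 f(9,9)=1
t=10: f(10,-4)=110 f(10,-2)=209 f(10,0)=252 f(10,2)=210 f(10,4)=120 f(10,6)=45 f(10,8)=10 f(10,10)=1
t=11: f(11,-5)=110 f(11,-3)=319 f(11,-1)=461 f(11,1)=462 f(11,3)=330 f(11,5)=165 f(11,7)=55 f(11,9)=11 f(11,11)=1
t=12: f(12,-4)=429 f(12,-2)=780 f(12,0)=923 f(12,2)=792 f(12,4)=495 f(12,6)=220 f(12,8)=66 f(12,10)=12 f(12,12)=1
Σ_s f(12,s) = 3718
P = 3718/4096 = 1859/2048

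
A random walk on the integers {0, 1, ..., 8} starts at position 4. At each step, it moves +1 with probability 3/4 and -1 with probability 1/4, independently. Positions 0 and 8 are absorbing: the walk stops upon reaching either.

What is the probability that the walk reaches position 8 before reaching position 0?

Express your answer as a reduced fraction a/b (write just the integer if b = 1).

Answer: 81/82

Derivation:
Biased walk: p = 3/4, q = 1/4, r = q/p = 1/3
Gambler's ruin: P(hit 8 before 0 | start at 4) = (1 - r^a)/(1 - r^N)
r^4 = 1/81; r^8 = 1/6561
P = (1 - 1/81) / (1 - 1/6561) = 80/81 / 6560/6561 = 81/82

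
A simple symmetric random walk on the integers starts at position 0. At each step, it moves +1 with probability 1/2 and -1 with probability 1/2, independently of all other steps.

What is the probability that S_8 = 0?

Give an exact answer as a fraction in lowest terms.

To return to 0 after 8 steps: need exactly 4 steps of +1 and 4 of -1.
Favorable paths: C(8,4) = 70
Total paths: 2^8 = 256
P = 70/256 = 35/128

Answer: 35/128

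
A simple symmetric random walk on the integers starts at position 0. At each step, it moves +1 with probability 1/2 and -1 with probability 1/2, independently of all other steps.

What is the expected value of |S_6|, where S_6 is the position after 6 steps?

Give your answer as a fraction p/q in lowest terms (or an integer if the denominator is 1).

Answer: 15/8

Derivation:
S_6 takes values m ≡ 0 (mod 2) with |m| ≤ 6; P(S_6=m) = C(6,(6+m)/2)/2^6.
Total paths: 2^6 = 64
Distribution: P(S=-6)=1/64, P(S=-4)=6/64, P(S=-2)=15/64, P(S=0)=20/64, P(S=2)=15/64, P(S=4)=6/64, P(S=6)=1/64
E[|S_6|] = Σ_m |m|·P(S_6=m) = 120/64 = 15/8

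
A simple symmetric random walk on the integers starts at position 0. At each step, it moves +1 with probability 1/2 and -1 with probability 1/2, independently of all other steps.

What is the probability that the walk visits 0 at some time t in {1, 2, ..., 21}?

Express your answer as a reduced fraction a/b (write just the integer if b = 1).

Count via complement. Let g(t,s) = #length-t paths at position s with S_1..S_t all ≠ 0.
g(t,s) = g(t-1,s-1) + g(t-1,s+1) for s ≠ 0; g(t,0) = 0.
t=0: g(0,0)=1
t=1: g(1,-1)=1 g(1,1)=1
t=2: g(2,-2)=1 g(2,2)=1
t=3: g(3,-3)=1 g(3,-1)=1 g(3,1)=1 g(3,3)=1
t=4: g(4,-4)=1 g(4,-2)=2 g(4,2)=2 g(4,4)=1
t=5: g(5,-5)=1 g(5,-3)=3 g(5,-1)=2 g(5,1)=2 g(5,3)=3 g(5,5)=1
t=6: g(6,-6)=1 g(6,-4)=4 g(6,-2)=5 g(6,2)=5 g(6,4)=4 g(6,6)=1
t=7: g(7,-7)=1 g(7,-5)=5 g(7,-3)=9 g(7,-1)=5 g(7,1)=5 g(7,3)=9 g(7,5)=5 g(7,7)=1
t=8: g(8,-8)=1 g(8,-6)=6 g(8,-4)=14 g(8,-2)=14 g(8,2)=14 g(8,4)=14 g(8,6)=6 g(8,8)=1
t=9: g(9,-9)=1 g(9,-7)=7 g(9,-5)=20 g(9,-3)=28 g(9,-1)=14 g(9,1)=14 g(9,3)=28 g(9,5)=20 g(9,7)=7 g(9,9)=1
t=10: g(10,-10)=1 g(10,-8)=8 g(10,-6)=27 g(10,-4)=48 g(10,-2)=42 g(10,2)=42 g(10,4)=48 g(10,6)=27 g(10,8)=8 g(10,10)=1
t=11: g(11,-11)=1 g(11,-9)=9 g(11,-7)=35 g(11,-5)=75 g(11,-3)=90 g(11,-1)=42 g(11,1)=42 g(11,3)=90 g(11,5)=75 g(11,7)=35 g(11,9)=9 g(11,11)=1
t=12: g(12,-12)=1 g(12,-10)=10 g(12,-8)=44 g(12,-6)=110 g(12,-4)=165 g(12,-2)=132 g(12,2)=132 g(12,4)=165 g(12,6)=110 g(12,8)=44 g(12,10)=10 g(12,12)=1
t=13: g(13,-13)=1 g(13,-11)=11 g(13,-9)=54 g(13,-7)=154 g(13,-5)=275 g(13,-3)=297 g(13,-1)=132 g(13,1)=132 g(13,3)=297 g(13,5)=275 g(13,7)=154 g(13,9)=54 g(13,11)=11 g(13,13)=1
t=14: g(14,-14)=1 g(14,-12)=12 g(14,-10)=65 g(14,-8)=208 g(14,-6)=429 g(14,-4)=572 g(14,-2)=429 g(14,2)=429 g(14,4)=572 g(14,6)=429 g(14,8)=208 g(14,10)=65 g(14,12)=12 g(14,14)=1
t=15: g(15,-15)=1 g(15,-13)=13 g(15,-11)=77 g(15,-9)=273 g(15,-7)=637 g(15,-5)=1001 g(15,-3)=1001 g(15,-1)=429 g(15,1)=429 g(15,3)=1001 g(15,5)=1001 g(15,7)=637 g(15,9)=273 g(15,11)=77 g(15,13)=13 g(15,15)=1
t=16: g(16,-16)=1 g(16,-14)=14 g(16,-12)=90 g(16,-10)=350 g(16,-8)=910 g(16,-6)=1638 g(16,-4)=2002 g(16,-2)=1430 g(16,2)=1430 g(16,4)=2002 g(16,6)=1638 g(16,8)=910 g(16,10)=350 g(16,12)=90 g(16,14)=14 g(16,16)=1
t=17: g(17,-17)=1 g(17,-15)=15 g(17,-13)=104 g(17,-11)=440 g(17,-9)=1260 g(17,-7)=2548 g(17,-5)=3640 g(17,-3)=3432 g(17,-1)=1430 g(17,1)=1430 g(17,3)=3432 g(17,5)=3640 g(17,7)=2548 g(17,9)=1260 g(17,11)=440 g(17,13)=104 g(17,15)=15 g(17,17)=1
t=18: g(18,-18)=1 g(18,-16)=16 g(18,-14)=119 g(18,-12)=544 g(18,-10)=1700 g(18,-8)=3808 g(18,-6)=6188 g(18,-4)=7072 g(18,-2)=4862 g(18,2)=4862 g(18,4)=7072 g(18,6)=6188 g(18,8)=3808 g(18,10)=1700 g(18,12)=544 g(18,14)=119 g(18,16)=16 g(18,18)=1
t=19: g(19,-19)=1 g(19,-17)=17 g(19,-15)=135 g(19,-13)=663 g(19,-11)=2244 g(19,-9)=5508 g(19,-7)=9996 g(19,-5)=13260 g(19,-3)=11934 g(19,-1)=4862 g(19,1)=4862 g(19,3)=11934 g(19,5)=13260 g(19,7)=9996 g(19,9)=5508 g(19,11)=2244 g(19,13)=663 g(19,15)=135 g(19,17)=17 g(19,19)=1
t=20: g(20,-20)=1 g(20,-18)=18 g(20,-16)=152 g(20,-14)=798 g(20,-12)=2907 g(20,-10)=7752 g(20,-8)=15504 g(20,-6)=23256 g(20,-4)=25194 g(20,-2)=16796 g(20,2)=16796 g(20,4)=25194 g(20,6)=23256 g(20,8)=15504 g(20,10)=7752 g(20,12)=2907 g(20,14)=798 g(20,16)=152 g(20,18)=18 g(20,20)=1
t=21: g(21,-21)=1 g(21,-19)=19 g(21,-17)=170 g(21,-15)=950 g(21,-13)=3705 g(21,-11)=10659 g(21,-9)=23256 g(21,-7)=38760 g(21,-5)=48450 g(21,-3)=41990 g(21,-1)=16796 g(21,1)=16796 g(21,3)=41990 g(21,5)=48450 g(21,7)=38760 g(21,9)=23256 g(21,11)=10659 g(21,13)=3705 g(21,15)=950 g(21,17)=170 g(21,19)=19 g(21,21)=1
Paths never hitting 0: Σ_s g(21,s) = 369512
Paths hitting 0: 2^21 - 369512 = 1727640
P = 1727640/2097152 = 215955/262144

Answer: 215955/262144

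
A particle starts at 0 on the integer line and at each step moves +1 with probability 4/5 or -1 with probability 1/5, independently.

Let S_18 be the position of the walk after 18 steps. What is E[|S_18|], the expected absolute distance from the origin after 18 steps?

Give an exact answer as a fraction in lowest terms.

Answer: 8243088485706/762939453125

Derivation:
S_18 takes values m ≡ 0 (mod 2) with |m| ≤ 18; P(S_18=m) = C(18,(18+m)/2) · (4/5)^((18+m)/2) · (1/5)^((18-m)/2).
Distribution: P(S=-18)=1/3814697265625, P(S=-16)=72/3814697265625, P(S=-14)=2448/3814697265625, P(S=-12)=52224/3814697265625, P(S=-10)=156672/762939453125, P(S=-8)=8773632/3814697265625, P(S=-6)=76038144/3814697265625, P(S=-4)=521404416/3814697265625, P(S=-2)=2867724288/3814697265625, P(S=0)=2549088256/762939453125, P(S=2)=45883588608/3814697265625, P(S=4)=133479530496/3814697265625, P(S=6)=311452237824/3814697265625, P(S=8)=574988746752/3814697265625, P(S=10)=164282499072/762939453125, P(S=12)=876173328384/3814697265625, P(S=14)=657129996288/3814697265625, P(S=16)=309237645312/3814697265625, P(S=18)=68719476736/3814697265625
E[|S_18|] = Σ_m |m|·P(S_18=m) = 8243088485706/762939453125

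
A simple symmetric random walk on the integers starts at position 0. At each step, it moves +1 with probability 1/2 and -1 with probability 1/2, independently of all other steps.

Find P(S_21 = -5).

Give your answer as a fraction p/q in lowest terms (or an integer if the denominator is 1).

Answer: 101745/1048576

Derivation:
To reach position -5 after 21 steps: need 8 steps of +1 and 13 of -1.
Favorable paths: C(21,8) = 203490
Total paths: 2^21 = 2097152
P = 203490/2097152 = 101745/1048576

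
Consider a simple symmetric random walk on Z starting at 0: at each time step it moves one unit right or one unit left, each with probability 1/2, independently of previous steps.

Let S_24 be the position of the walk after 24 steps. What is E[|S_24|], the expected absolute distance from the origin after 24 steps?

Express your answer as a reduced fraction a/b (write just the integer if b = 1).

S_24 takes values m ≡ 0 (mod 2) with |m| ≤ 24; P(S_24=m) = C(24,(24+m)/2)/2^24.
Total paths: 2^24 = 16777216
Distribution: P(S=-24)=1/16777216, P(S=-22)=24/16777216, P(S=-20)=276/16777216, P(S=-18)=2024/16777216, P(S=-16)=10626/16777216, P(S=-14)=42504/16777216, P(S=-12)=134596/16777216, P(S=-10)=346104/16777216, P(S=-8)=735471/16777216, P(S=-6)=1307504/16777216, P(S=-4)=1961256/16777216, P(S=-2)=2496144/16777216, P(S=0)=2704156/16777216, P(S=2)=2496144/16777216, P(S=4)=1961256/16777216, P(S=6)=1307504/16777216, P(S=8)=735471/16777216, P(S=10)=346104/16777216, P(S=12)=134596/16777216, P(S=14)=42504/16777216, P(S=16)=10626/16777216, P(S=18)=2024/16777216, P(S=20)=276/16777216, P(S=22)=24/16777216, P(S=24)=1/16777216
E[|S_24|] = Σ_m |m|·P(S_24=m) = 64899744/16777216 = 2028117/524288

Answer: 2028117/524288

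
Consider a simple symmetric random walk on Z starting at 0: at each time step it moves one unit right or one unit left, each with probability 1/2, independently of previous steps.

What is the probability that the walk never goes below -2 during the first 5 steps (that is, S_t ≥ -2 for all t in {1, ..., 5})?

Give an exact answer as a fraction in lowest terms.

Answer: 25/32

Derivation:
Let f(t,s) = #length-t paths at position s with S_1..S_t all ≥ -2.
f(t,s) = f(t-1,s-1) + f(t-1,s+1) for s ≥ -2; f(t,s) = 0 for s < -2.
t=0: f(0,0)=1
t=1: f(1,-1)=1 f(1,1)=1
t=2: f(2,-2)=1 f(2,0)=2 f(2,2)=1
t=3: f(3,-1)=3 f(3,1)=3 f(3,3)=1
t=4: f(4,-2)=3 f(4,0)=6 f(4,2)=4 f(4,4)=1
t=5: f(5,-1)=9 f(5,1)=10 f(5,3)=5 f(5,5)=1
Σ_s f(5,s) = 25
P = 25/32 = 25/32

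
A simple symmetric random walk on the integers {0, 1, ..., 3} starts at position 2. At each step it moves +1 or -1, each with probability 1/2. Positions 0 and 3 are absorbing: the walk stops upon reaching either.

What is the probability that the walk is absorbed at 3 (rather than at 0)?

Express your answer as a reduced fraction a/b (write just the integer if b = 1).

Answer: 2/3

Derivation:
Symmetric walk (p = 1/2): the harmonic-function argument gives P(hit 3 before 0 | start at 2) = a/N.
P = 2/3 = 2/3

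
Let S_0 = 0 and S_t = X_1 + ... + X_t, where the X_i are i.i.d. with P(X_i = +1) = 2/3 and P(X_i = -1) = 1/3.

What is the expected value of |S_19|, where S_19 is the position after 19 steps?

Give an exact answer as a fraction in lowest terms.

Answer: 2556256903/387420489

Derivation:
S_19 takes values m ≡ 1 (mod 2) with |m| ≤ 19; P(S_19=m) = C(19,(19+m)/2) · (2/3)^((19+m)/2) · (1/3)^((19-m)/2).
Distribution: P(S=-19)=1/1162261467, P(S=-17)=38/1162261467, P(S=-15)=76/129140163, P(S=-13)=2584/387420489, P(S=-11)=20672/387420489, P(S=-9)=41344/129140163, P(S=-7)=578816/387420489, P(S=-5)=2149888/387420489, P(S=-3)=2149888/129140163, P(S=-1)=47297536/1162261467, P(S=1)=94595072/1162261467, P(S=3)=17199104/129140163, P(S=5)=68796416/387420489, P(S=7)=74088448/387420489, P(S=9)=21168128/129140163, P(S=11)=42336256/387420489, P(S=13)=21168128/387420489, P(S=15)=2490368/129140163, P(S=17)=4980736/1162261467, P(S=19)=524288/1162261467
E[|S_19|] = Σ_m |m|·P(S_19=m) = 2556256903/387420489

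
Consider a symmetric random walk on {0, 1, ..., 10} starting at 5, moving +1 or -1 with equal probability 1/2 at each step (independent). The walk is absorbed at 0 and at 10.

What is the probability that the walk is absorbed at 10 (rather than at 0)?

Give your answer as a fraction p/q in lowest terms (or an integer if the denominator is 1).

Symmetric walk (p = 1/2): the harmonic-function argument gives P(hit 10 before 0 | start at 5) = a/N.
P = 5/10 = 1/2

Answer: 1/2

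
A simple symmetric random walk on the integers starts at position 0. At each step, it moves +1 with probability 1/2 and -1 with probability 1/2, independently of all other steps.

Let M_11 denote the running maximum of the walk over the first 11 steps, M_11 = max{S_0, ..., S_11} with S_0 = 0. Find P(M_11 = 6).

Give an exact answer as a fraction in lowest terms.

Answer: 55/2048

Derivation:
Let M_11 = max(S_0,...,S_11). Use the reflection principle: for j ≥ 1, #{paths with M_11 ≥ j} = #{S_11 ≥ j} + #{S_11 ≥ j+1}.
By reflection, #{M_11 ≥ 6} = #{S_11 ≥ 6} + #{S_11 ≥ 7} = 67 + 67 = 134.
#{M_11 ≥ 7} = #{S_11 ≥ 7} + #{S_11 ≥ 8} = 67 + 12 = 79.
#{M_11 = 6} = 134 - 79 = 55.
P(M_11 = 6) = 55/2048 = 55/2048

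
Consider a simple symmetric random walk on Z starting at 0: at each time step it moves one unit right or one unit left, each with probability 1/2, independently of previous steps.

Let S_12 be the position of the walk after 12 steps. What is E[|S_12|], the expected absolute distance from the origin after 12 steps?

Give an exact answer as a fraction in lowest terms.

S_12 takes values m ≡ 0 (mod 2) with |m| ≤ 12; P(S_12=m) = C(12,(12+m)/2)/2^12.
Total paths: 2^12 = 4096
Distribution: P(S=-12)=1/4096, P(S=-10)=12/4096, P(S=-8)=66/4096, P(S=-6)=220/4096, P(S=-4)=495/4096, P(S=-2)=792/4096, P(S=0)=924/4096, P(S=2)=792/4096, P(S=4)=495/4096, P(S=6)=220/4096, P(S=8)=66/4096, P(S=10)=12/4096, P(S=12)=1/4096
E[|S_12|] = Σ_m |m|·P(S_12=m) = 11088/4096 = 693/256

Answer: 693/256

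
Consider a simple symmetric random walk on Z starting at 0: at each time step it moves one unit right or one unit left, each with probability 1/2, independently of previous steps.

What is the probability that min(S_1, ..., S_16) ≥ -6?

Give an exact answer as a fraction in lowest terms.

Answer: 30251/32768

Derivation:
Let f(t,s) = #length-t paths at position s with S_1..S_t all ≥ -6.
f(t,s) = f(t-1,s-1) + f(t-1,s+1) for s ≥ -6; f(t,s) = 0 for s < -6.
t=0: f(0,0)=1
t=1: f(1,-1)=1 f(1,1)=1
t=2: f(2,-2)=1 f(2,0)=2 f(2,2)=1
t=3: f(3,-3)=1 f(3,-1)=3 f(3,1)=3 f(3,3)=1
t=4: f(4,-4)=1 f(4,-2)=4 f(4,0)=6 f(4,2)=4 f(4,4)=1
t=5: f(5,-5)=1 f(5,-3)=5 f(5,-1)=10 f(5,1)=10 f(5,3)=5 f(5,5)=1
t=6: f(6,-6)=1 f(6,-4)=6 f(6,-2)=15 f(6,0)=20 f(6,2)=15 f(6,4)=6 f(6,6)=1
t=7: f(7,-5)=7 f(7,-3)=21 f(7,-1)=35 f(7,1)=35 f(7,3)=21 f(7,5)=7 f(7,7)=1
t=8: f(8,-6)=7 f(8,-4)=28 f(8,-2)=56 f(8,0)=70 f(8,2)=56 f(8,4)=28 f(8,6)=8 f(8,8)=1
t=9: f(9,-5)=35 f(9,-3)=84 f(9,-1)=126 f(9,1)=126 f(9,3)=84 f(9,5)=36 f(9,7)=9 f(9,9)=1
t=10: f(10,-6)=35 f(10,-4)=119 f(10,-2)=210 f(10,0)=252 f(10,2)=210 f(10,4)=120 f(10,6)=45 f(10,8)=10 f(10,10)=1
t=11: f(11,-5)=154 f(11,-3)=329 f(11,-1)=462 f(11,1)=462 f(11,3)=330 f(11,5)=165 f(11,7)=55 f(11,9)=11 f(11,11)=1
t=12: f(12,-6)=154 f(12,-4)=483 f(12,-2)=791 f(12,0)=924 f(12,2)=792 f(12,4)=495 f(12,6)=220 f(12,8)=66 f(12,10)=12 f(12,12)=1
t=13: f(13,-5)=637 f(13,-3)=1274 f(13,-1)=1715 f(13,1)=1716 f(13,3)=1287 f(13,5)=715 f(13,7)=286 f(13,9)=78 f(13,11)=13 f(13,13)=1
t=14: f(14,-6)=637 f(14,-4)=1911 f(14,-2)=2989 f(14,0)=3431 f(14,2)=3003 f(14,4)=2002 f(14,6)=1001 f(14,8)=364 f(14,10)=91 f(14,12)=14 f(14,14)=1
t=15: f(15,-5)=2548 f(15,-3)=4900 f(15,-1)=6420 f(15,1)=6434 f(15,3)=5005 f(15,5)=3003 f(15,7)=1365 f(15,9)=455 f(15,11)=105 f(15,13)=15 f(15,15)=1
t=16: f(16,-6)=2548 f(16,-4)=7448 f(16,-2)=11320 f(16,0)=12854 f(16,2)=11439 f(16,4)=8008 f(16,6)=4368 f(16,8)=1820 f(16,10)=560 f(16,12)=120 f(16,14)=16 f(16,16)=1
Σ_s f(16,s) = 60502
P = 60502/65536 = 30251/32768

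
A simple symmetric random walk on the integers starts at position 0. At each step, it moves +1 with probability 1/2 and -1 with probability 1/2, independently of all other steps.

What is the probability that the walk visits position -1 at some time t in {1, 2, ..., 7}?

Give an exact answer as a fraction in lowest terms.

Count via complement. Let g(t,s) = #length-t paths at position s with S_1..S_t all ≠ -1.
g(t,s) = g(t-1,s-1) + g(t-1,s+1) for s ≠ -1; g(t,-1) = 0.
t=0: g(0,0)=1
t=1: g(1,1)=1
t=2: g(2,0)=1 g(2,2)=1
t=3: g(3,1)=2 g(3,3)=1
t=4: g(4,0)=2 g(4,2)=3 g(4,4)=1
t=5: g(5,1)=5 g(5,3)=4 g(5,5)=1
t=6: g(6,0)=5 g(6,2)=9 g(6,4)=5 g(6,6)=1
t=7: g(7,1)=14 g(7,3)=14 g(7,5)=6 g(7,7)=1
Paths never hitting -1: Σ_s g(7,s) = 35
Paths hitting -1: 2^7 - 35 = 93
P = 93/128 = 93/128

Answer: 93/128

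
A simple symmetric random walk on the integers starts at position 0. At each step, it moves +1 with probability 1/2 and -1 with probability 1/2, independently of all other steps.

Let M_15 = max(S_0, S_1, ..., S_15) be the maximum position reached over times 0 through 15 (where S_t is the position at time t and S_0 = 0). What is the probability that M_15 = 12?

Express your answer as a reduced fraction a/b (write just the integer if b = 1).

Answer: 15/32768

Derivation:
Let M_15 = max(S_0,...,S_15). Use the reflection principle: for j ≥ 1, #{paths with M_15 ≥ j} = #{S_15 ≥ j} + #{S_15 ≥ j+1}.
By reflection, #{M_15 ≥ 12} = #{S_15 ≥ 12} + #{S_15 ≥ 13} = 16 + 16 = 32.
#{M_15 ≥ 13} = #{S_15 ≥ 13} + #{S_15 ≥ 14} = 16 + 1 = 17.
#{M_15 = 12} = 32 - 17 = 15.
P(M_15 = 12) = 15/32768 = 15/32768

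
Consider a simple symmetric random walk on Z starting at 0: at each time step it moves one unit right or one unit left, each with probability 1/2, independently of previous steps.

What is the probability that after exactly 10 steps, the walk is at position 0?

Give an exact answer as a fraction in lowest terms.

To return to 0 after 10 steps: need exactly 5 steps of +1 and 5 of -1.
Favorable paths: C(10,5) = 252
Total paths: 2^10 = 1024
P = 252/1024 = 63/256

Answer: 63/256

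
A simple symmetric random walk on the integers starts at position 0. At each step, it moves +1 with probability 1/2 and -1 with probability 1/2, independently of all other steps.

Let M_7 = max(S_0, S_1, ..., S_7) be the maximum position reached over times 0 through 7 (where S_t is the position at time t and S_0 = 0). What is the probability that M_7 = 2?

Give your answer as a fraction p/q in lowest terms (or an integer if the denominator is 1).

Answer: 21/128

Derivation:
Let M_7 = max(S_0,...,S_7). Use the reflection principle: for j ≥ 1, #{paths with M_7 ≥ j} = #{S_7 ≥ j} + #{S_7 ≥ j+1}.
By reflection, #{M_7 ≥ 2} = #{S_7 ≥ 2} + #{S_7 ≥ 3} = 29 + 29 = 58.
#{M_7 ≥ 3} = #{S_7 ≥ 3} + #{S_7 ≥ 4} = 29 + 8 = 37.
#{M_7 = 2} = 58 - 37 = 21.
P(M_7 = 2) = 21/128 = 21/128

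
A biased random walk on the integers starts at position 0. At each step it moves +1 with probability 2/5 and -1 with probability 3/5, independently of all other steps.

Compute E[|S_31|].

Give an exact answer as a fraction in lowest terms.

Answer: 1292422029532026543119/186264514923095703125

Derivation:
S_31 takes values m ≡ 1 (mod 2) with |m| ≤ 31; P(S_31=m) = C(31,(31+m)/2) · (2/5)^((31+m)/2) · (3/5)^((31-m)/2).
Distribution: P(S=-31)=617673396283947/4656612873077392578125, P(S=-29)=12765250189868238/4656612873077392578125, P(S=-27)=25530500379736476/931322574615478515625, P(S=-25)=164529891336079512/931322574615478515625, P(S=-23)=767806159568371056/931322574615478515625, P(S=-21)=13820510872230679008/4656612873077392578125, P(S=-19)=39925920297555294912/4656612873077392578125, P(S=-17)=3802468599767170944/186264514923095703125, P(S=-15)=7604937199534341888/186264514923095703125, P(S=-13)=12956559673280730624/186264514923095703125, P(S=-11)=95014770937392024576/931322574615478515625, P(S=-9)=120927890283953485824/931322574615478515625, P(S=-7)=26872864507545219072/186264514923095703125, P(S=-5)=26183816699659444224/186264514923095703125, P(S=-3)=22443271456850952192/186264514923095703125, P(S=-1)=84785692170325819392/931322574615478515625, P(S=1)=56523794780217212928/931322574615478515625, P(S=3)=6649858209437319168/186264514923095703125, P(S=5)=3448074627115646976/186264514923095703125, P(S=7)=1572805970263277568/186264514923095703125, P(S=9)=3145611940526555136/931322574615478515625, P(S=11)=1098467661771177984/931322574615478515625, P(S=13)=66573797683101696/186264514923095703125, P(S=15)=17367077656461312/186264514923095703125, P(S=17)=3859350590324736/186264514923095703125, P(S=19)=18010302754848768/4656612873077392578125, P(S=21)=2770815808438272/4656612873077392578125, P(S=23)=68415205146624/931322574615478515625, P(S=25)=6515733823488/931322574615478515625, P(S=27)=449360953344/931322574615478515625, P(S=29)=99857989632/4656612873077392578125, P(S=31)=2147483648/4656612873077392578125
E[|S_31|] = Σ_m |m|·P(S_31=m) = 1292422029532026543119/186264514923095703125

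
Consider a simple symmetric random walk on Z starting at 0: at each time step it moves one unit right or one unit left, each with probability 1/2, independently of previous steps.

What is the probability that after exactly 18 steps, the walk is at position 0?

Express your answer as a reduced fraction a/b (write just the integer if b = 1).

Answer: 12155/65536

Derivation:
To return to 0 after 18 steps: need exactly 9 steps of +1 and 9 of -1.
Favorable paths: C(18,9) = 48620
Total paths: 2^18 = 262144
P = 48620/262144 = 12155/65536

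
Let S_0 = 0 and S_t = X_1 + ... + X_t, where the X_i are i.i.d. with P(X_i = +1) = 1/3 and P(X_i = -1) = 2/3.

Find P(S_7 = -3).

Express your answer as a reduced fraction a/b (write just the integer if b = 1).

Answer: 224/729

Derivation:
To reach position -3 after 7 steps: need 2 steps of +1 and 5 steps of -1.
Number of such sequences: C(7,2) = 21
Each has probability (1/3)^2 · (2/3)^5 = 32/2187
P = 21 · 32/2187 = 224/729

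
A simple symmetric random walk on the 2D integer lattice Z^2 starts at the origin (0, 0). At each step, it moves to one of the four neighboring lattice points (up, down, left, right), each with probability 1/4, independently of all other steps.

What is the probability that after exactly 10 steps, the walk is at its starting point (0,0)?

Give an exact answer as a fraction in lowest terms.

Answer: 3969/65536

Derivation:
Let h be the number of horizontal steps (so 10-h are vertical). To end at (0,0) need (h+0)/2 right-steps and ((10-h)+0)/2 up-steps.
Sum over h with 0 ≤ h ≤ 10, h ≡ 0 (mod 2), 10-h ≡ 0 (mod 2):
h=0: C(10,0)·C(0,0)·C(10,5) = 1·1·252 = 252
h=2: C(10,2)·C(2,1)·C(8,4) = 45·2·70 = 6300
h=4: C(10,4)·C(4,2)·C(6,3) = 210·6·20 = 25200
h=6: C(10,6)·C(6,3)·C(4,2) = 210·20·6 = 25200
h=8: C(10,8)·C(8,4)·C(2,1) = 45·70·2 = 6300
h=10: C(10,10)·C(10,5)·C(0,0) = 1·252·1 = 252
Total favorable: 63504
Total paths: 4^10 = 1048576
P = 63504/1048576 = 3969/65536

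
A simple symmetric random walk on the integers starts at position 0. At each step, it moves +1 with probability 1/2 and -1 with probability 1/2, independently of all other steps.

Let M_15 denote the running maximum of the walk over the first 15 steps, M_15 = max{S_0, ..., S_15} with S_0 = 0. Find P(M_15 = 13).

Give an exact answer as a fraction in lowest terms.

Let M_15 = max(S_0,...,S_15). Use the reflection principle: for j ≥ 1, #{paths with M_15 ≥ j} = #{S_15 ≥ j} + #{S_15 ≥ j+1}.
By reflection, #{M_15 ≥ 13} = #{S_15 ≥ 13} + #{S_15 ≥ 14} = 16 + 1 = 17.
#{M_15 ≥ 14} = #{S_15 ≥ 14} + #{S_15 ≥ 15} = 1 + 1 = 2.
#{M_15 = 13} = 17 - 2 = 15.
P(M_15 = 13) = 15/32768 = 15/32768

Answer: 15/32768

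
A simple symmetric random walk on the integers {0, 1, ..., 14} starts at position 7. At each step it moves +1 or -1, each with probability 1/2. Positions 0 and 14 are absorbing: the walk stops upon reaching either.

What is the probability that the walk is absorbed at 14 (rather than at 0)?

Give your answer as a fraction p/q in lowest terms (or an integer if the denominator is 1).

Symmetric walk (p = 1/2): the harmonic-function argument gives P(hit 14 before 0 | start at 7) = a/N.
P = 7/14 = 1/2

Answer: 1/2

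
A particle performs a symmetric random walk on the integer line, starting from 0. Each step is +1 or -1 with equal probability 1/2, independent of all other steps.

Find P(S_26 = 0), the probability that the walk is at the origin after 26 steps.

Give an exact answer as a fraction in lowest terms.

Answer: 1300075/8388608

Derivation:
To return to 0 after 26 steps: need exactly 13 steps of +1 and 13 of -1.
Favorable paths: C(26,13) = 10400600
Total paths: 2^26 = 67108864
P = 10400600/67108864 = 1300075/8388608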